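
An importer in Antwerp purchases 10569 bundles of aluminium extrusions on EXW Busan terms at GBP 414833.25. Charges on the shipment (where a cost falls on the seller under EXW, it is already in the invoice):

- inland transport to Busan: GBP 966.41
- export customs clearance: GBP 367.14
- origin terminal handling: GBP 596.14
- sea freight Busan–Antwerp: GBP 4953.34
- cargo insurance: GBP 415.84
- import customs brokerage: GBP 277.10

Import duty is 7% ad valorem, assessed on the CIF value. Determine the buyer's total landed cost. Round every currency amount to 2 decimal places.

Total landed cost: GBP 451958.47

EXW: the seller makes goods available at their premises; the buyer bears all onward costs.
CIF value = EXW price + inland to port + export clearance + origin terminal + freight + insurance = 414833.25 + 966.41 + 367.14 + 596.14 + 4953.34 + 415.84 = 422132.12
Import duty = 422132.12 × 7% = 29549.25
Buyer bears: inland to port 966.41 + export clearance 367.14 + origin terminal 596.14 + freight 4953.34 + insurance 415.84 + brokerage 277.10 + duty 29549.25 = 37125.22
Landed cost = invoice 414833.25 + 37125.22 = 451958.47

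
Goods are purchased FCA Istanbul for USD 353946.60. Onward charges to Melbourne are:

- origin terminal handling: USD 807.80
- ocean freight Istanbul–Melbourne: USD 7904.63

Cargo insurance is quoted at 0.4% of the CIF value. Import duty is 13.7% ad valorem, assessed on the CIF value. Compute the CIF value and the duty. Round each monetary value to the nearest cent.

CIF value: USD 364115.49; import duty: USD 49883.82

Let C be the CIF value. C = FCA price + pre-shipment costs + freight + 0.4% × C
C − 0.4% × C = 353946.60 + 807.80 + 7904.63
0.996 × C = 362659.03
C = 362659.03 / 0.996 = 364115.49
Insurance premium = 0.4% × 364115.49 = 1456.46
Import duty = 364115.49 × 13.7% = 49883.82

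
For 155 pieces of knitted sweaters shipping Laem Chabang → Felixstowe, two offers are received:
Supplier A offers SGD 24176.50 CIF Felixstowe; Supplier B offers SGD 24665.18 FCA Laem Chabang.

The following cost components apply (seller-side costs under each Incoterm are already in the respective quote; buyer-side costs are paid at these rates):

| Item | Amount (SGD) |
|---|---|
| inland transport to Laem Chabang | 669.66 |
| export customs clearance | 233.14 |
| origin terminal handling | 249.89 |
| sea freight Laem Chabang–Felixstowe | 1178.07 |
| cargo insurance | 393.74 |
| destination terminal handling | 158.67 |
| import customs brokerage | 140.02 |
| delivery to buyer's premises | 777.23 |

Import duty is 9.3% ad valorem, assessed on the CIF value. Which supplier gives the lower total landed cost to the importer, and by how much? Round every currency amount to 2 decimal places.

Supplier A is cheaper by SGD 2525.25

Supplier A (CIF):
The CIF price already equals the CIF value: 24176.50
Import duty = 24176.50 × 9.3% = 2248.41
Buyer bears (A): 158.67 + 140.02 + 777.23 = 1075.92
Landed cost (A) = invoice 24176.50 + 1075.92 + duty 2248.41 = 27500.83
Supplier B (FCA):
CIF value = FCA price + origin terminal + freight + insurance = 24665.18 + 249.89 + 1178.07 + 393.74 = 26486.88
Import duty = 26486.88 × 9.3% = 2463.28
Buyer bears (B): 249.89 + 1178.07 + 393.74 + 158.67 + 140.02 + 777.23 = 2897.62
Landed cost (B) = invoice 24665.18 + 2897.62 + duty 2463.28 = 30026.08
Difference = |27500.83 − 30026.08| = 2525.25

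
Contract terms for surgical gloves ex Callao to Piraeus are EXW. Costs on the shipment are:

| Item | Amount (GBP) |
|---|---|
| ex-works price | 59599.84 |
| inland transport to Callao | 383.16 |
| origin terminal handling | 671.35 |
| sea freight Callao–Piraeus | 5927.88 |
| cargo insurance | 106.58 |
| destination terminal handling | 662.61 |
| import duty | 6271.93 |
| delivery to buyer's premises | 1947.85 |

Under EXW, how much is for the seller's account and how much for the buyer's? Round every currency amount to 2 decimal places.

Seller: GBP 59599.84; buyer: GBP 15971.36

EXW: the seller makes goods available at their premises; the buyer bears all onward costs.
Seller's account: goods 59599.84 = 59599.84
Buyer's account: inland to port 383.16 + origin terminal 671.35 + freight 5927.88 + insurance 106.58 + destination terminal 662.61 + duty 6271.93 + delivery 1947.85 = 15971.36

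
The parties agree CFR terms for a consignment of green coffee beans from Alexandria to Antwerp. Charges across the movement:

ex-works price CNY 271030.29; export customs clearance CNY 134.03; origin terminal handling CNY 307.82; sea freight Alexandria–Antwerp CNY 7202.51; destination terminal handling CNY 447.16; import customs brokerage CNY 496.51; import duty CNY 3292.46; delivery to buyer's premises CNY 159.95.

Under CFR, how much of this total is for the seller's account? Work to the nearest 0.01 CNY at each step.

CFR: the seller pays costs through ocean freight to the destination port, but not insurance.
Seller's account: goods 271030.29 + export clearance 134.03 + origin terminal 307.82 + freight 7202.51 = 278674.65
Buyer's account: destination terminal 447.16 + brokerage 496.51 + duty 3292.46 + delivery 159.95 = 4396.08

Seller's account: CNY 278674.65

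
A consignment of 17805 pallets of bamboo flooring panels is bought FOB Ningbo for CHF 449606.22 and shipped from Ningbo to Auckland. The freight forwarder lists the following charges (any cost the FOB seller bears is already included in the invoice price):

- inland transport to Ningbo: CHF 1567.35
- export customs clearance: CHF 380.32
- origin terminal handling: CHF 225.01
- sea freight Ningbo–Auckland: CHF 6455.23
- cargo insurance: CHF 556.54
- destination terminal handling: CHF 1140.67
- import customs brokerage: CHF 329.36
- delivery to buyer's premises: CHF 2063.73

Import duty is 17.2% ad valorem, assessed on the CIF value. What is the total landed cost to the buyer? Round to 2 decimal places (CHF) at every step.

FOB: the seller bears costs until goods are on board at the origin port; the buyer bears freight, insurance and all costs thereafter.
Already in the invoice (seller's account under FOB): inland to port, export clearance, origin terminal — exclude.
CIF value = FOB price + freight + insurance = 449606.22 + 6455.23 + 556.54 = 456617.99
Import duty = 456617.99 × 17.2% = 78538.29
Buyer bears: freight 6455.23 + insurance 556.54 + destination terminal 1140.67 + brokerage 329.36 + delivery 2063.73 + duty 78538.29 = 89083.82
Landed cost = invoice 449606.22 + 89083.82 = 538690.04

Total landed cost: CHF 538690.04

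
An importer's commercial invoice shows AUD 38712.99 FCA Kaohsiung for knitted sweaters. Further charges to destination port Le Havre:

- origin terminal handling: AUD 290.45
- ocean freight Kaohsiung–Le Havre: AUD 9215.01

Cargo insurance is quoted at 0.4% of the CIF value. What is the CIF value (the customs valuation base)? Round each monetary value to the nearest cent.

Let C be the CIF value. C = FCA price + pre-shipment costs + freight + 0.4% × C
C − 0.4% × C = 38712.99 + 290.45 + 9215.01
0.996 × C = 48218.45
C = 48218.45 / 0.996 = 48412.10
Insurance premium = 0.4% × 48412.10 = 193.65

CIF value: AUD 48412.10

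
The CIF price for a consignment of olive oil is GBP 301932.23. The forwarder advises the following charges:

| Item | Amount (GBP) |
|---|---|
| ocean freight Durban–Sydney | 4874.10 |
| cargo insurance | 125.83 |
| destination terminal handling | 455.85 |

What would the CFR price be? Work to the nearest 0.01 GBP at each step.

CFR price: GBP 301806.40

Not relevant to the conversion: freight — on the seller under both CIF and CFR; already in the CIF price and stays in the CFR price. destination terminal — on the buyer under both terms; not part of either seller's price.
From CIF to CFR, the seller no longer bears: insurance.
CFR price = 301932.23 − 125.83 = 301806.40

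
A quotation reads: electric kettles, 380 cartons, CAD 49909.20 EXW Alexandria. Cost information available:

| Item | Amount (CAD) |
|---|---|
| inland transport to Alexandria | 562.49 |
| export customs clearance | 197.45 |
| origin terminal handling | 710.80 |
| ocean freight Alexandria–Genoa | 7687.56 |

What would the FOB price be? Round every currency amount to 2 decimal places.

FOB price: CAD 51379.94

Not relevant to the conversion: freight — on the buyer under both terms; not part of either seller's price.
From EXW to FOB, the seller additionally bears: inland to port, export clearance, origin terminal.
FOB price = 49909.20 + 562.49 + 197.45 + 710.80 = 51379.94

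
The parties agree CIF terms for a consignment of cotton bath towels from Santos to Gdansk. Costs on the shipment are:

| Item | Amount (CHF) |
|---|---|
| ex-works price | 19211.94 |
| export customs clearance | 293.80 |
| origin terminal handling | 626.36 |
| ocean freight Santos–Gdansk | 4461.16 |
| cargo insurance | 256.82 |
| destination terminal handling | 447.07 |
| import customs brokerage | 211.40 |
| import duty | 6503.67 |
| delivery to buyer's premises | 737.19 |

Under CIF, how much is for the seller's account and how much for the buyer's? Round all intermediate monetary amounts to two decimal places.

Seller: CHF 24850.08; buyer: CHF 7899.33

CIF: the seller pays costs through ocean freight and marine insurance to the destination port.
Seller's account: goods 19211.94 + export clearance 293.80 + origin terminal 626.36 + freight 4461.16 + insurance 256.82 = 24850.08
Buyer's account: destination terminal 447.07 + brokerage 211.40 + duty 6503.67 + delivery 737.19 = 7899.33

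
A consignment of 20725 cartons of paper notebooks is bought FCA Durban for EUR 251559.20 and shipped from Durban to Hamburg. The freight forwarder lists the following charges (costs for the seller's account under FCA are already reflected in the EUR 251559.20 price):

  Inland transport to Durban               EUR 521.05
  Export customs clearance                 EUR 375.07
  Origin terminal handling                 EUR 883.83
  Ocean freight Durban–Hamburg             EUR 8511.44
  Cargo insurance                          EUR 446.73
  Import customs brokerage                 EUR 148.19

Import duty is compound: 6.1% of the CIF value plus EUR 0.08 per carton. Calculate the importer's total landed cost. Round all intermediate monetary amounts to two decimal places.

Total landed cost: EUR 279152.86

FCA: the seller delivers export-cleared goods to the carrier; the buyer bears costs from that point.
Already in the invoice (seller's account under FCA): inland to port, export clearance — exclude.
CIF value = FCA price + origin terminal + freight + insurance = 251559.20 + 883.83 + 8511.44 + 446.73 = 261401.20
Ad valorem component: 261401.20 × 6.1% = 15945.47
Specific component: 20725 × 0.08 = 1658.00
Import duty = 15945.47 + 1658.00 = 17603.47
Buyer bears: origin terminal 883.83 + freight 8511.44 + insurance 446.73 + brokerage 148.19 + duty 17603.47 = 27593.66
Landed cost = invoice 251559.20 + 27593.66 = 279152.86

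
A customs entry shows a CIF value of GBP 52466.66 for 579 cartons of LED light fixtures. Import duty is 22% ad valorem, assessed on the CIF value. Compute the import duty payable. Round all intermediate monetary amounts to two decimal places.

Import duty = 52466.66 × 22% = 11542.67

Import duty: GBP 11542.67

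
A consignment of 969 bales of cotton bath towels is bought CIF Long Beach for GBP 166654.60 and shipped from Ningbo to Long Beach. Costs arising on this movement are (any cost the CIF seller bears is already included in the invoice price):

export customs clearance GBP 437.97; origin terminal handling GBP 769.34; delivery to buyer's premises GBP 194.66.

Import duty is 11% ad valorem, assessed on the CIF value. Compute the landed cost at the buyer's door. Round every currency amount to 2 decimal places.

Total landed cost: GBP 185181.27

CIF: the seller pays costs through ocean freight and marine insurance to the destination port.
Already in the invoice (seller's account under CIF): export clearance, origin terminal — exclude.
The CIF price already equals the CIF value: 166654.60
Import duty = 166654.60 × 11% = 18332.01
Buyer bears: delivery 194.66 + duty 18332.01 = 18526.67
Landed cost = invoice 166654.60 + 18526.67 = 185181.27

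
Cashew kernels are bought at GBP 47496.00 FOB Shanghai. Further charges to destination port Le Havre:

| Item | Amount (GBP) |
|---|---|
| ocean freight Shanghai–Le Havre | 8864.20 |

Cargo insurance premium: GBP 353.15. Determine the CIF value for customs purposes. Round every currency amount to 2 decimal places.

CIF = FOB price + freight + insurance
CIF = 47496.00 + 8864.20 + 353.15 = 56713.35

CIF value: GBP 56713.35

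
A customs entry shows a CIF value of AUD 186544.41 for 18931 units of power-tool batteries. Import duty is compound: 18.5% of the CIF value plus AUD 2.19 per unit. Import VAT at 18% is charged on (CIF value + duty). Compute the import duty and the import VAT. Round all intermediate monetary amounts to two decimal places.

Ad valorem component: 186544.41 × 18.5% = 34510.72
Specific component: 18931 × 2.19 = 41458.89
Import duty = 34510.72 + 41458.89 = 75969.61
VAT base = CIF + duty = 186544.41 + 75969.61 = 262514.02
Import VAT = 262514.02 × 18% = 47252.52

Import duty: AUD 75969.61; import VAT: AUD 47252.52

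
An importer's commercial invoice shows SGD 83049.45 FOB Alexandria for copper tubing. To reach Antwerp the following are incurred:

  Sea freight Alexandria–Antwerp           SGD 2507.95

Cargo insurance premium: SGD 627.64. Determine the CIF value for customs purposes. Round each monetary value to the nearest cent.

CIF value: SGD 86185.04

CIF = FOB price + freight + insurance
CIF = 83049.45 + 2507.95 + 627.64 = 86185.04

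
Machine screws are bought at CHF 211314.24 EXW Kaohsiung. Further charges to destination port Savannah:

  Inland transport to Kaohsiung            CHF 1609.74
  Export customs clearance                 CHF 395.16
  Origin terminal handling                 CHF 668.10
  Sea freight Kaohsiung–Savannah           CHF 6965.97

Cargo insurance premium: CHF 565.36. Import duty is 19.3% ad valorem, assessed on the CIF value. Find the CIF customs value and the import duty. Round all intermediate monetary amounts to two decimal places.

CIF value: CHF 221518.57; import duty: CHF 42753.08

CIF = EXW price + pre-shipment costs + freight + insurance
CIF = 211314.24 + 1609.74 + 395.16 + 668.10 + 6965.97 + 565.36 = 221518.57
Import duty = 221518.57 × 19.3% = 42753.08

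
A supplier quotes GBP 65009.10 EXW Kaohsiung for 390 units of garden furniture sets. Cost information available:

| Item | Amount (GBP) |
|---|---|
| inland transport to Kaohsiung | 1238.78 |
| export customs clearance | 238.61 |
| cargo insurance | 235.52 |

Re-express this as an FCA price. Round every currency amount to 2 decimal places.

Not relevant to the conversion: insurance — on the buyer under both terms; not part of either seller's price.
From EXW to FCA, the seller additionally bears: inland to port, export clearance.
FCA price = 65009.10 + 1238.78 + 238.61 = 66486.49

FCA price: GBP 66486.49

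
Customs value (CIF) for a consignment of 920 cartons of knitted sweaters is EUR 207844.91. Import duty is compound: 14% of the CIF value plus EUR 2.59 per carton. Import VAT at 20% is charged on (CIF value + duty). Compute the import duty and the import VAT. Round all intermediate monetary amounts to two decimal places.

Import duty: EUR 31481.09; import VAT: EUR 47865.20

Ad valorem component: 207844.91 × 14% = 29098.29
Specific component: 920 × 2.59 = 2382.80
Import duty = 29098.29 + 2382.80 = 31481.09
VAT base = CIF + duty = 207844.91 + 31481.09 = 239326.00
Import VAT = 239326.00 × 20% = 47865.20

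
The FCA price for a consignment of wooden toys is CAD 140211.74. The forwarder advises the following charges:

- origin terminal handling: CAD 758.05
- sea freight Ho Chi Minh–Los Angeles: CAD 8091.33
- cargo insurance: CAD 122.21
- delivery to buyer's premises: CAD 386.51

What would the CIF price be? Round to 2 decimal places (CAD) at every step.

Not relevant to the conversion: delivery — on the buyer under both terms; not part of either seller's price.
From FCA to CIF, the seller additionally bears: origin terminal, freight, insurance.
CIF price = 140211.74 + 758.05 + 8091.33 + 122.21 = 149183.33

CIF price: CAD 149183.33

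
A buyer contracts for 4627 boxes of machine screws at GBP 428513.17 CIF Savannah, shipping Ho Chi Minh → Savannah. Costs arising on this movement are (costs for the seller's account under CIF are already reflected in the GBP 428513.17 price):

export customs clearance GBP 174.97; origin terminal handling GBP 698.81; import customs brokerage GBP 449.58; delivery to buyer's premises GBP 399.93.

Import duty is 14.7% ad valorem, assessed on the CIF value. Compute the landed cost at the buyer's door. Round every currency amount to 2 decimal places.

CIF: the seller pays costs through ocean freight and marine insurance to the destination port.
Already in the invoice (seller's account under CIF): export clearance, origin terminal — exclude.
The CIF price already equals the CIF value: 428513.17
Import duty = 428513.17 × 14.7% = 62991.44
Buyer bears: brokerage 449.58 + delivery 399.93 + duty 62991.44 = 63840.95
Landed cost = invoice 428513.17 + 63840.95 = 492354.12

Total landed cost: GBP 492354.12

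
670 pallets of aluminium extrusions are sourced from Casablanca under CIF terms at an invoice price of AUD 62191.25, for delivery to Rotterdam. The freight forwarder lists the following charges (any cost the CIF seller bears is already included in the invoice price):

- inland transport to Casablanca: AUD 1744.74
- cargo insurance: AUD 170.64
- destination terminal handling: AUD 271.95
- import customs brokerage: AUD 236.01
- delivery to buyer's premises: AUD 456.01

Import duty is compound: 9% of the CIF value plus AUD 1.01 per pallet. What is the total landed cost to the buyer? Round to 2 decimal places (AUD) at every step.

Total landed cost: AUD 69429.13

CIF: the seller pays costs through ocean freight and marine insurance to the destination port.
Already in the invoice (seller's account under CIF): inland to port, insurance — exclude.
The CIF price already equals the CIF value: 62191.25
Ad valorem component: 62191.25 × 9% = 5597.21
Specific component: 670 × 1.01 = 676.70
Import duty = 5597.21 + 676.70 = 6273.91
Buyer bears: destination terminal 271.95 + brokerage 236.01 + delivery 456.01 + duty 6273.91 = 7237.88
Landed cost = invoice 62191.25 + 7237.88 = 69429.13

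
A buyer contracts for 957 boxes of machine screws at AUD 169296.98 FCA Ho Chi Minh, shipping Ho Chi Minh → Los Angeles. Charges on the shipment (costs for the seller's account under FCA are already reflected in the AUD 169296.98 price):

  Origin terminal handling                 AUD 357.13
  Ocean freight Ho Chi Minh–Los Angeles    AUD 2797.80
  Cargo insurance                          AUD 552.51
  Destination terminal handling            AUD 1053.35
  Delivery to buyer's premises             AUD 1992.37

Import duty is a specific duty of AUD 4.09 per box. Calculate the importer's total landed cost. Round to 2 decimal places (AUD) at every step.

FCA: the seller delivers export-cleared goods to the carrier; the buyer bears costs from that point.
CIF value = FCA price + origin terminal + freight + insurance = 169296.98 + 357.13 + 2797.80 + 552.51 = 173004.42
Import duty = 957 × 4.09 = 3914.13
Buyer bears: origin terminal 357.13 + freight 2797.80 + insurance 552.51 + destination terminal 1053.35 + delivery 1992.37 + duty 3914.13 = 10667.29
Landed cost = invoice 169296.98 + 10667.29 = 179964.27

Total landed cost: AUD 179964.27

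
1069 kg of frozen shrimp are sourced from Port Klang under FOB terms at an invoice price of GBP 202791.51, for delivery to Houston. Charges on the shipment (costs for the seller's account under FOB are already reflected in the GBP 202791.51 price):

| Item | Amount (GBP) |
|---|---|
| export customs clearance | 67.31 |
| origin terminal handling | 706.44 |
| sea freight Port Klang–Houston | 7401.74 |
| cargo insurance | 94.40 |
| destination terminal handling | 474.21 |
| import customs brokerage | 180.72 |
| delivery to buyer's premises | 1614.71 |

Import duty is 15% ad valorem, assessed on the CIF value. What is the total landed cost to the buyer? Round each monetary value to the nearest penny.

FOB: the seller bears costs until goods are on board at the origin port; the buyer bears freight, insurance and all costs thereafter.
Already in the invoice (seller's account under FOB): export clearance, origin terminal — exclude.
CIF value = FOB price + freight + insurance = 202791.51 + 7401.74 + 94.40 = 210287.65
Import duty = 210287.65 × 15% = 31543.15
Buyer bears: freight 7401.74 + insurance 94.40 + destination terminal 474.21 + brokerage 180.72 + delivery 1614.71 + duty 31543.15 = 41308.93
Landed cost = invoice 202791.51 + 41308.93 = 244100.44

Total landed cost: GBP 244100.44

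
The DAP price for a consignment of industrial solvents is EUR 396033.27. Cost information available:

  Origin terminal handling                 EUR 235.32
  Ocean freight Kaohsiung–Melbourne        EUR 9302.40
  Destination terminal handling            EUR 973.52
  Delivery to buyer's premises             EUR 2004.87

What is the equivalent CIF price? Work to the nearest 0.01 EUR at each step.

CIF price: EUR 393054.88

Not relevant to the conversion: freight, origin terminal — on the seller under both DAP and CIF; already in the DAP price and stays in the CIF price.
From DAP to CIF, the seller no longer bears: destination terminal, delivery.
CIF price = 396033.27 − 973.52 − 2004.87 = 393054.88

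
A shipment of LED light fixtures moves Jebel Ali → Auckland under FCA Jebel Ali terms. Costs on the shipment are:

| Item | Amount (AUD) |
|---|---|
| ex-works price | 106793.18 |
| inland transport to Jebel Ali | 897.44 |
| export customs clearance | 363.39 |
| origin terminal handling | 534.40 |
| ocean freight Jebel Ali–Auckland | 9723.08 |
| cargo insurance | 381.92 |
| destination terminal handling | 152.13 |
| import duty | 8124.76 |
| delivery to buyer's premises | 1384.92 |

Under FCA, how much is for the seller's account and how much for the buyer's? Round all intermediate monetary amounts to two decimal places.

Seller: AUD 108054.01; buyer: AUD 20301.21

FCA: the seller delivers export-cleared goods to the carrier; the buyer bears costs from that point.
Seller's account: goods 106793.18 + inland to port 897.44 + export clearance 363.39 = 108054.01
Buyer's account: origin terminal 534.40 + freight 9723.08 + insurance 381.92 + destination terminal 152.13 + duty 8124.76 + delivery 1384.92 = 20301.21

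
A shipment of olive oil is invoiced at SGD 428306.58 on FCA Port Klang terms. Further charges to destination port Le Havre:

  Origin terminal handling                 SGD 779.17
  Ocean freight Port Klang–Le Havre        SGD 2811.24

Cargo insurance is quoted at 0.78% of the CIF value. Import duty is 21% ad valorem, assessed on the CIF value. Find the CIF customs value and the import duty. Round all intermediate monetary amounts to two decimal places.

Let C be the CIF value. C = FCA price + pre-shipment costs + freight + 0.78% × C
C − 0.78% × C = 428306.58 + 779.17 + 2811.24
0.9922 × C = 431896.99
C = 431896.99 / 0.9922 = 435292.27
Insurance premium = 0.78% × 435292.27 = 3395.28
Import duty = 435292.27 × 21% = 91411.38

CIF value: SGD 435292.27; import duty: SGD 91411.38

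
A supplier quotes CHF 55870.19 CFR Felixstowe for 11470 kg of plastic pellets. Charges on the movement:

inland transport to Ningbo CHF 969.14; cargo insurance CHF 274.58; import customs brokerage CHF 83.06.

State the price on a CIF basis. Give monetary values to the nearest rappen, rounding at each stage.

Not relevant to the conversion: inland to port — on the seller under both CFR and CIF; already in the CFR price and stays in the CIF price. brokerage — on the buyer under both terms; not part of either seller's price.
From CFR to CIF, the seller additionally bears: insurance.
CIF price = 55870.19 + 274.58 = 56144.77

CIF price: CHF 56144.77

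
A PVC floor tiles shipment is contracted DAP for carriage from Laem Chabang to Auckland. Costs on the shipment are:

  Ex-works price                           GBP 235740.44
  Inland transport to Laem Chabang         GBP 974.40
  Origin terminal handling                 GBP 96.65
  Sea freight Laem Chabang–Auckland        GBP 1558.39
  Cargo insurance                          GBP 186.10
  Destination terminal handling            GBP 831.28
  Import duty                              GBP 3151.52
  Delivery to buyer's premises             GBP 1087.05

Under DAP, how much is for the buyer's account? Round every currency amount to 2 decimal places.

Buyer's account: GBP 3151.52

DAP: the seller bears all costs to the named destination except import duty and clearance.
Seller's account: goods 235740.44 + inland to port 974.40 + origin terminal 96.65 + freight 1558.39 + insurance 186.10 + destination terminal 831.28 + delivery 1087.05 = 240474.31
Buyer's account: duty 3151.52 = 3151.52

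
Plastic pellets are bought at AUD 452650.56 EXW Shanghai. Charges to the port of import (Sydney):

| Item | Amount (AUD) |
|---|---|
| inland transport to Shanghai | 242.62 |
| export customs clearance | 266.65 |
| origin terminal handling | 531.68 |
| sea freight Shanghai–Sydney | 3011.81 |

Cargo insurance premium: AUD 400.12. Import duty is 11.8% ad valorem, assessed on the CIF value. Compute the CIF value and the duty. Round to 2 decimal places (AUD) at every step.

CIF value: AUD 457103.44; import duty: AUD 53938.21

CIF = EXW price + pre-shipment costs + freight + insurance
CIF = 452650.56 + 242.62 + 266.65 + 531.68 + 3011.81 + 400.12 = 457103.44
Import duty = 457103.44 × 11.8% = 53938.21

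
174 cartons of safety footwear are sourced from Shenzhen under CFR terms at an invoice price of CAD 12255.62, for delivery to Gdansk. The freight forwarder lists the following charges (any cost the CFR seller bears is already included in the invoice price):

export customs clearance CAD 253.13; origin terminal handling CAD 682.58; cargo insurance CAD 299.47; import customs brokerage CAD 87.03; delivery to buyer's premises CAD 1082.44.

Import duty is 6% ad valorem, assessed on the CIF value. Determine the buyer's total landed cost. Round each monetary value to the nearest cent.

Total landed cost: CAD 14477.87

CFR: the seller pays costs through ocean freight to the destination port, but not insurance.
Already in the invoice (seller's account under CFR): export clearance, origin terminal — exclude.
CIF value = CFR price + insurance = 12255.62 + 299.47 = 12555.09
Import duty = 12555.09 × 6% = 753.31
Buyer bears: insurance 299.47 + brokerage 87.03 + delivery 1082.44 + duty 753.31 = 2222.25
Landed cost = invoice 12255.62 + 2222.25 = 14477.87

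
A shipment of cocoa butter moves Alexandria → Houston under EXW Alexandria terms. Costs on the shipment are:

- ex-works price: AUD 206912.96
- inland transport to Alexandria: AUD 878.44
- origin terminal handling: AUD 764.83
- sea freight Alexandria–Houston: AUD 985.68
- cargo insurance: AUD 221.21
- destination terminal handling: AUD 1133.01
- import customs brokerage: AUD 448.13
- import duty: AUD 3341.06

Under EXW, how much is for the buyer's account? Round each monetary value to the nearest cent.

EXW: the seller makes goods available at their premises; the buyer bears all onward costs.
Seller's account: goods 206912.96 = 206912.96
Buyer's account: inland to port 878.44 + origin terminal 764.83 + freight 985.68 + insurance 221.21 + destination terminal 1133.01 + brokerage 448.13 + duty 3341.06 = 7772.36

Buyer's account: AUD 7772.36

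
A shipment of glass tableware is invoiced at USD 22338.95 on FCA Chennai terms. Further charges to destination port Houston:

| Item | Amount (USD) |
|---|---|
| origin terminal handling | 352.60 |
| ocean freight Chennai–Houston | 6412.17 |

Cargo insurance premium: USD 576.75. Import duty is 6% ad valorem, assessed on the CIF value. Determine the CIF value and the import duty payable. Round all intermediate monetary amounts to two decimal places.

CIF value: USD 29680.47; import duty: USD 1780.83

CIF = FCA price + pre-shipment costs + freight + insurance
CIF = 22338.95 + 352.60 + 6412.17 + 576.75 = 29680.47
Import duty = 29680.47 × 6% = 1780.83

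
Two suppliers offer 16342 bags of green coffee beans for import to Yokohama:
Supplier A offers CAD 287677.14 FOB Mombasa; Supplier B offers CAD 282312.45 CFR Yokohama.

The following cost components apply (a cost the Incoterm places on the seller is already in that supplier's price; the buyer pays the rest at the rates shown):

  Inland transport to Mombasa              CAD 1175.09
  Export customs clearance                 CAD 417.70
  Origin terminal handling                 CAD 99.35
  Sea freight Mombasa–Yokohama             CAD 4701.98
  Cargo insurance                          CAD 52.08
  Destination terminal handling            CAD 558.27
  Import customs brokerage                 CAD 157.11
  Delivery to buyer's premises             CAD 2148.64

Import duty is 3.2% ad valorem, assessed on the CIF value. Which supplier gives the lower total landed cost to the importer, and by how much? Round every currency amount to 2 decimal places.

Supplier B is cheaper by CAD 10388.81

Supplier A (FOB):
CIF value = FOB price + freight + insurance = 287677.14 + 4701.98 + 52.08 = 292431.20
Import duty = 292431.20 × 3.2% = 9357.80
Buyer bears (A): 4701.98 + 52.08 + 558.27 + 157.11 + 2148.64 = 7618.08
Landed cost (A) = invoice 287677.14 + 7618.08 + duty 9357.80 = 304653.02
Supplier B (CFR):
CIF value = CFR price + insurance = 282312.45 + 52.08 = 282364.53
Import duty = 282364.53 × 3.2% = 9035.66
Buyer bears (B): 52.08 + 558.27 + 157.11 + 2148.64 = 2916.10
Landed cost (B) = invoice 282312.45 + 2916.10 + duty 9035.66 = 294264.21
Difference = |304653.02 − 294264.21| = 10388.81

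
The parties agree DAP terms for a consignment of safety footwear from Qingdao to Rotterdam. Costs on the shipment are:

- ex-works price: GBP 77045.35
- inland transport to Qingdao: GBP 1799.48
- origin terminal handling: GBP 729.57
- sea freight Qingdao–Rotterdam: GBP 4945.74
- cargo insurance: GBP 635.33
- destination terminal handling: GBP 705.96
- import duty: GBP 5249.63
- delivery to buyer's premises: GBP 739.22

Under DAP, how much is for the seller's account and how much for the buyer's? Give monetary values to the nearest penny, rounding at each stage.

DAP: the seller bears all costs to the named destination except import duty and clearance.
Seller's account: goods 77045.35 + inland to port 1799.48 + origin terminal 729.57 + freight 4945.74 + insurance 635.33 + destination terminal 705.96 + delivery 739.22 = 86600.65
Buyer's account: duty 5249.63 = 5249.63

Seller: GBP 86600.65; buyer: GBP 5249.63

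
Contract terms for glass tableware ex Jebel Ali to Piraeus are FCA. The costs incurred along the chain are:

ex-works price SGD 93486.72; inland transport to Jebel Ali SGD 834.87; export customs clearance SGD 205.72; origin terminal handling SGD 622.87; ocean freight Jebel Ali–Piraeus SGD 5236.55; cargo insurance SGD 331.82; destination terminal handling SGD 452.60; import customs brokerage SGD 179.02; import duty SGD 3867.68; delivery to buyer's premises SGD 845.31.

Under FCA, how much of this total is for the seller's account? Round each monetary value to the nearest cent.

Seller's account: SGD 94527.31

FCA: the seller delivers export-cleared goods to the carrier; the buyer bears costs from that point.
Seller's account: goods 93486.72 + inland to port 834.87 + export clearance 205.72 = 94527.31
Buyer's account: origin terminal 622.87 + freight 5236.55 + insurance 331.82 + destination terminal 452.60 + brokerage 179.02 + duty 3867.68 + delivery 845.31 = 11535.85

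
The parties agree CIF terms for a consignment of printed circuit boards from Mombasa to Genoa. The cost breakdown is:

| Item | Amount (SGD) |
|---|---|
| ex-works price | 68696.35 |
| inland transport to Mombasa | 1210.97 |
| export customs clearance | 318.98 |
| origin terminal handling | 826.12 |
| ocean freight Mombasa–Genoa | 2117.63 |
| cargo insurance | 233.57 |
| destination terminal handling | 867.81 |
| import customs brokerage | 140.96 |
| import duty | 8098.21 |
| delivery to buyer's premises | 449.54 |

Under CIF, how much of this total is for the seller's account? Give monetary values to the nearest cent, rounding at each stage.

Seller's account: SGD 73403.62

CIF: the seller pays costs through ocean freight and marine insurance to the destination port.
Seller's account: goods 68696.35 + inland to port 1210.97 + export clearance 318.98 + origin terminal 826.12 + freight 2117.63 + insurance 233.57 = 73403.62
Buyer's account: destination terminal 867.81 + brokerage 140.96 + duty 8098.21 + delivery 449.54 = 9556.52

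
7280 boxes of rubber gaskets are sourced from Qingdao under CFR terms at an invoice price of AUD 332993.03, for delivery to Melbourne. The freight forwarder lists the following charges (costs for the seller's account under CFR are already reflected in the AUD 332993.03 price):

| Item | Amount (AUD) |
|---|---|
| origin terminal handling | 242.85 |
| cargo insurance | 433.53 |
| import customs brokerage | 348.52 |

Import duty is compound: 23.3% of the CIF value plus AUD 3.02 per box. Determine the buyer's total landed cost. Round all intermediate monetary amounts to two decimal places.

CFR: the seller pays costs through ocean freight to the destination port, but not insurance.
Already in the invoice (seller's account under CFR): origin terminal — exclude.
CIF value = CFR price + insurance = 332993.03 + 433.53 = 333426.56
Ad valorem component: 333426.56 × 23.3% = 77688.39
Specific component: 7280 × 3.02 = 21985.60
Import duty = 77688.39 + 21985.60 = 99673.99
Buyer bears: insurance 433.53 + brokerage 348.52 + duty 99673.99 = 100456.04
Landed cost = invoice 332993.03 + 100456.04 = 433449.07

Total landed cost: AUD 433449.07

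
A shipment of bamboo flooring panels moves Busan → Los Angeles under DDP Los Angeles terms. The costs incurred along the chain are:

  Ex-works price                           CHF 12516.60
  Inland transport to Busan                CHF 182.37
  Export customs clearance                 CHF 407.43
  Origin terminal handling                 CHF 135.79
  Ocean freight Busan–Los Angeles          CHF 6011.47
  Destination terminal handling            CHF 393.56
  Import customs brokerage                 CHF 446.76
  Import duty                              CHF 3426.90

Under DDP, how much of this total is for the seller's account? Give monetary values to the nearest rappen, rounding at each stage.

Seller's account: CHF 23520.88

DDP: the seller bears all costs including import duty.
Seller's account: goods 12516.60 + inland to port 182.37 + export clearance 407.43 + origin terminal 135.79 + freight 6011.47 + destination terminal 393.56 + brokerage 446.76 + duty 3426.90 = 23520.88
Buyer's account: 0.00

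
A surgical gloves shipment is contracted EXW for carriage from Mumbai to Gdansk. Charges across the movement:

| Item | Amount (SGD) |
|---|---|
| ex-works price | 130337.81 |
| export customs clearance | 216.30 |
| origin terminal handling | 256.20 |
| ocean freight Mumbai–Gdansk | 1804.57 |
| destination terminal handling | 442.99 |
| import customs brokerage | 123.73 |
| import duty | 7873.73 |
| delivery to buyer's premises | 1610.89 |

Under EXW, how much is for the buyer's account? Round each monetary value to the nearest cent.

EXW: the seller makes goods available at their premises; the buyer bears all onward costs.
Seller's account: goods 130337.81 = 130337.81
Buyer's account: export clearance 216.30 + origin terminal 256.20 + freight 1804.57 + destination terminal 442.99 + brokerage 123.73 + duty 7873.73 + delivery 1610.89 = 12328.41

Buyer's account: SGD 12328.41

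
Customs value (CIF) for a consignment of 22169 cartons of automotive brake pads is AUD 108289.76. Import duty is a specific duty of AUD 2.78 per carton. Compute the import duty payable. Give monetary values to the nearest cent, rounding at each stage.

Import duty: AUD 61629.82

Import duty = 22169 × 2.78 = 61629.82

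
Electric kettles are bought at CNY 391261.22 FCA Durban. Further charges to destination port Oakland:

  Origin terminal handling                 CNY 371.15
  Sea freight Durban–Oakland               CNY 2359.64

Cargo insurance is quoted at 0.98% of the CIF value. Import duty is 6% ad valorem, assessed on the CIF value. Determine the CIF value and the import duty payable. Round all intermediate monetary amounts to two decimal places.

Let C be the CIF value. C = FCA price + pre-shipment costs + freight + 0.98% × C
C − 0.98% × C = 391261.22 + 371.15 + 2359.64
0.9902 × C = 393992.01
C = 393992.01 / 0.9902 = 397891.35
Insurance premium = 0.98% × 397891.35 = 3899.34
Import duty = 397891.35 × 6% = 23873.48

CIF value: CNY 397891.35; import duty: CNY 23873.48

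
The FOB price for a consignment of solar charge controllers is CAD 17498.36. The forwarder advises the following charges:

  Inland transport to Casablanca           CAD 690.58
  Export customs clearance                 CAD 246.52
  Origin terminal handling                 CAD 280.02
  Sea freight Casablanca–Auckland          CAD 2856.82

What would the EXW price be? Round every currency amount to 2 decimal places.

EXW price: CAD 16281.24

Not relevant to the conversion: freight — on the buyer under both terms; not part of either seller's price.
From FOB to EXW, the seller no longer bears: inland to port, export clearance, origin terminal.
EXW price = 17498.36 − 690.58 − 246.52 − 280.02 = 16281.24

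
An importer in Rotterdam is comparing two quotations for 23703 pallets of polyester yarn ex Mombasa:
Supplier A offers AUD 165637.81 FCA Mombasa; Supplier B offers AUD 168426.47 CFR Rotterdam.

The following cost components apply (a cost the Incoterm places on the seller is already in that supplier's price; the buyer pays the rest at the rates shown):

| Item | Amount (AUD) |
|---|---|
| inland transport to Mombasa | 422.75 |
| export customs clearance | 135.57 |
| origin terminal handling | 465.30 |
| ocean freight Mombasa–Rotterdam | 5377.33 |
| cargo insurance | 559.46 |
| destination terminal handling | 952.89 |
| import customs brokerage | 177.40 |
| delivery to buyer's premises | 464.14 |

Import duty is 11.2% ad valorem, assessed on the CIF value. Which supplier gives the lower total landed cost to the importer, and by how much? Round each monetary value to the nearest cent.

Supplier A (FCA):
CIF value = FCA price + origin terminal + freight + insurance = 165637.81 + 465.30 + 5377.33 + 559.46 = 172039.90
Import duty = 172039.90 × 11.2% = 19268.47
Buyer bears (A): 465.30 + 5377.33 + 559.46 + 952.89 + 177.40 + 464.14 = 7996.52
Landed cost (A) = invoice 165637.81 + 7996.52 + duty 19268.47 = 192902.80
Supplier B (CFR):
CIF value = CFR price + insurance = 168426.47 + 559.46 = 168985.93
Import duty = 168985.93 × 11.2% = 18926.42
Buyer bears (B): 559.46 + 952.89 + 177.40 + 464.14 = 2153.89
Landed cost (B) = invoice 168426.47 + 2153.89 + duty 18926.42 = 189506.78
Difference = |192902.80 − 189506.78| = 3396.02

Supplier B is cheaper by AUD 3396.02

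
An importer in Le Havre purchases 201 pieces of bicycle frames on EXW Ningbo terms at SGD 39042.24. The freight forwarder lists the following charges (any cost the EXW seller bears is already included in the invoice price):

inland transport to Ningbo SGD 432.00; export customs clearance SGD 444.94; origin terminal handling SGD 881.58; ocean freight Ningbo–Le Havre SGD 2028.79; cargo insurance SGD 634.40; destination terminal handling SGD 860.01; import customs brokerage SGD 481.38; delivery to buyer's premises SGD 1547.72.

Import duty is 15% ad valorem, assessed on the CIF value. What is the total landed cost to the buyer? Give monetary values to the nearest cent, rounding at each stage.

EXW: the seller makes goods available at their premises; the buyer bears all onward costs.
CIF value = EXW price + inland to port + export clearance + origin terminal + freight + insurance = 39042.24 + 432.00 + 444.94 + 881.58 + 2028.79 + 634.40 = 43463.95
Import duty = 43463.95 × 15% = 6519.59
Buyer bears: inland to port 432.00 + export clearance 444.94 + origin terminal 881.58 + freight 2028.79 + insurance 634.40 + destination terminal 860.01 + brokerage 481.38 + delivery 1547.72 + duty 6519.59 = 13830.41
Landed cost = invoice 39042.24 + 13830.41 = 52872.65

Total landed cost: SGD 52872.65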